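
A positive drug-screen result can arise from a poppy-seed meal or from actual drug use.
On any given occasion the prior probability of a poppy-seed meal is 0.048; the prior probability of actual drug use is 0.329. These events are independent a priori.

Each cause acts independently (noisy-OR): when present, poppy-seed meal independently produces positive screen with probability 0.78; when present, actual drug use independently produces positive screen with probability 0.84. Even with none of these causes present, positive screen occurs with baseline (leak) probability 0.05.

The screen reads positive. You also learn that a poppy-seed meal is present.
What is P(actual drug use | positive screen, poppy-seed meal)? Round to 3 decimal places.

Under noisy-OR, P(positive screen | causes) = 1 − (1−0.05)·∏(1−qᵢ) over the active causes.
Enumerate both values of actual drug use and weight by the priors:
  P(positive screen | poppy-seed meal) = 0.791·0.671 + 0.96656·0.329
        = 0.530761 + 0.317998 = 0.848759
Keeping only the actual drug use-present terms gives 0.317998, so
  P(actual drug use | positive screen, poppy-seed meal) = 0.317998 / 0.848759 ≈ 0.375

P(actual drug use | positive screen, poppy-seed meal) ≈ 0.375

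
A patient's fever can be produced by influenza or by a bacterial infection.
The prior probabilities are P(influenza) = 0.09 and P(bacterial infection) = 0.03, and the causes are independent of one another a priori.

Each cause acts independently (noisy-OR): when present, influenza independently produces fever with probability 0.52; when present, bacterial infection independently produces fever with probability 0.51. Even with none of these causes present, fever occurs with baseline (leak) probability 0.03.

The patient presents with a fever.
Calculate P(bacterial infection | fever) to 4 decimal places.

Under noisy-OR, P(fever | causes) = 1 − (1−0.03)·∏(1−qᵢ) over the active causes.
Sum P(fever|·) weighted by the priors over the 4 (influenza, bacterial infection) configurations:
  P(fever) = 0.03*0.91*0.97 + 0.5247*0.91*0.03 + 0.5344*0.09*0.97 + 0.771856*0.09*0.03
        = 0.026481 + 0.014324 + 0.046653 + 0.002084 = 0.089542
Configurations with bacterial infection contribute 0.016408, so
  P(bacterial infection | fever) = 0.016408 / 0.089542 ≈ 0.1832

P(bacterial infection | fever) ≈ 0.1832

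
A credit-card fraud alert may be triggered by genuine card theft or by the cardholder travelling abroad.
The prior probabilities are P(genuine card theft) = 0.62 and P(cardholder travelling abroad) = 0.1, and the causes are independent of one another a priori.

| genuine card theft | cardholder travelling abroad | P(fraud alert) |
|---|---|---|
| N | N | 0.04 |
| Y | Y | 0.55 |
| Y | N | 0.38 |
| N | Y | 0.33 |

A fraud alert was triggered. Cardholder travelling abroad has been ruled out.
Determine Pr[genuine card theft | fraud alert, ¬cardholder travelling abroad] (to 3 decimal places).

Pr[genuine card theft | fraud alert, ¬cardholder travelling abroad] ≈ 0.939

Enumerate both values of genuine card theft and weight by the priors:
  P(fraud alert | ¬cardholder travelling abroad) = 0.04·0.38 + 0.38·0.62
        = 0.015200 + 0.235600 = 0.250800
Keeping only the genuine card theft-present terms gives 0.235600, so
  P(genuine card theft | fraud alert, ¬cardholder travelling abroad) = 0.235600 / 0.250800 ≈ 0.939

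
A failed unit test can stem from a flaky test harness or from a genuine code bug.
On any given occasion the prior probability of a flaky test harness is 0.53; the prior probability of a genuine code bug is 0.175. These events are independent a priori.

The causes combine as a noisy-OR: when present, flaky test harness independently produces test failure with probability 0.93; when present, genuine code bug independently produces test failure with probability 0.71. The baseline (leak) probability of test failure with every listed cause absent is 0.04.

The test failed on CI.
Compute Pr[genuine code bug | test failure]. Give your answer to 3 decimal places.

Under noisy-OR, P(test failure | causes) = 1 − (1−0.04)·∏(1−qᵢ) over the active causes.
Enumerate the 4 (flaky test harness, genuine code bug) configurations and weight by the priors:
  P(test failure) = 0.04×0.47×0.825 + 0.7216×0.47×0.175 + 0.9328×0.53×0.825 + 0.980512×0.53×0.175
        = 0.015510 + 0.059352 + 0.407867 + 0.090942 = 0.573671
Configurations with genuine code bug contribute 0.150294, so
  P(genuine code bug | test failure) = 0.150294 / 0.573671 ≈ 0.262

Pr[genuine code bug | test failure] ≈ 0.262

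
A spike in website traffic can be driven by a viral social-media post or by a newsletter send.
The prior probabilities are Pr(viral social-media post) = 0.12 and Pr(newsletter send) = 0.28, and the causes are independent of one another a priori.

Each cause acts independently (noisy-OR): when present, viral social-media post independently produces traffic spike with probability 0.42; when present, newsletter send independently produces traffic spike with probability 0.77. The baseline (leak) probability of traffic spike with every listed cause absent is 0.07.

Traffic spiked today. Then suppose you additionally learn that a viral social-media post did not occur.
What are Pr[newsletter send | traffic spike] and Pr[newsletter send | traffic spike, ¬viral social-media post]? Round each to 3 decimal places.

Pr[newsletter send | traffic spike] ≈ 0.726; Pr[newsletter send | traffic spike, ¬viral social-media post] ≈ 0.814

Under noisy-OR, P(traffic spike | causes) = 1 − (1−0.07)·∏(1−qᵢ) over the active causes.
For the numerator, keep only newsletter send=true terms: 0.193695 + 0.029432 = 0.223127
Normalizer over all consistent configurations: 0.07×0.88×0.72 + 0.7861×0.88×0.28 + 0.4606×0.12×0.72 + 0.875938×0.12×0.28 = 0.307275
P(newsletter send | traffic spike) = 0.223127/0.307275 ≈ 0.726

Now condition on the additional information:
P(traffic spike | ¬viral social-media post) = 0.07×0.72 + 0.7861×0.28 = 0.050400 + 0.220108 = 0.270508
Restricting to configurations with newsletter send present: 0.7861×0.28 = 0.220108.
Hence the posterior is 0.220108/0.270508 ≈ 0.814.
Ruling out viral social-media post raises the posterior on newsletter send — the flip side of explaining away.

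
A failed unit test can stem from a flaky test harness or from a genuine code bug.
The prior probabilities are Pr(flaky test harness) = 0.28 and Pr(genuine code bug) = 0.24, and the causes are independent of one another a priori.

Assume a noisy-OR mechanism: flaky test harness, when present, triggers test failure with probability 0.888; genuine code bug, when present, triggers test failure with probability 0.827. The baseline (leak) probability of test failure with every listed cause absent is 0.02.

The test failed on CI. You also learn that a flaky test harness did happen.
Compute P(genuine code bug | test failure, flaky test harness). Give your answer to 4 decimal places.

Under noisy-OR, P(test failure | causes) = 1 − (1−0.02)·∏(1−qᵢ) over the active causes.
For the numerator, keep only genuine code bug=true terms: 0.981012×0.24 = 0.235443
The normalizing constant is 0.89024×0.76 + 0.981012×0.24 = 0.912025
P(genuine code bug | test failure, flaky test harness) = 0.235443/0.912025 ≈ 0.2582

P(genuine code bug | test failure, flaky test harness) ≈ 0.2582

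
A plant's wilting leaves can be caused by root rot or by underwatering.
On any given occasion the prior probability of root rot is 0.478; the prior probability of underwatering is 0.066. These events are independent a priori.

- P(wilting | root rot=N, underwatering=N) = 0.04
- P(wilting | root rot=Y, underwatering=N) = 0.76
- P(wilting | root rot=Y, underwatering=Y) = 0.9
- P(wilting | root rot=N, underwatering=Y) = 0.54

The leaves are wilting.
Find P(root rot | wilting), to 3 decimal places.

P(root rot | wilting) ≈ 0.906

For the numerator, keep only root rot=true terms: 0.339304 + 0.028393 = 0.367697
Normalizer over all consistent configurations: 0.04*0.522*0.934 + 0.54*0.522*0.066 + 0.76*0.478*0.934 + 0.9*0.478*0.066 = 0.405803
P(root rot | wilting) = 0.367697/0.405803 ≈ 0.906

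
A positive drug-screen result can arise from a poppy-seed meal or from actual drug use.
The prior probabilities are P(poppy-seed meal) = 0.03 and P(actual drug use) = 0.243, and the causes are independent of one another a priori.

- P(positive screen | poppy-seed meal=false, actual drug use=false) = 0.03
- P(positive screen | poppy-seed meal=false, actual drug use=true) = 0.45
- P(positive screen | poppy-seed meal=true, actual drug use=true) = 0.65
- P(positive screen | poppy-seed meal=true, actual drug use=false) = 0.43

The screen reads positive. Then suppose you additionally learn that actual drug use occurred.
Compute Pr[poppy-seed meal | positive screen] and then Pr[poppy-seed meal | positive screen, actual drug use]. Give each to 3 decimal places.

By total probability over the 4 (poppy-seed meal, actual drug use) configurations:
  P(positive screen) = 0.03×0.97×0.757 + 0.45×0.97×0.243 + 0.43×0.03×0.757 + 0.65×0.03×0.243
        = 0.022029 + 0.106069 + 0.009765 + 0.004738 = 0.142601
The terms with poppy-seed meal present sum to 0.014503, so
  P(poppy-seed meal | positive screen) = 0.014503 / 0.142601 ≈ 0.102

Now condition on the additional information:
Sum P(positive screen|·) weighted by the priors over both values of poppy-seed meal:
  P(positive screen | actual drug use) = 0.45*0.97 + 0.65*0.03
        = 0.436500 + 0.019500 = 0.456000
The terms with poppy-seed meal present sum to 0.019500, so
  P(poppy-seed meal | positive screen, actual drug use) = 0.019500 / 0.456000 ≈ 0.043
— actual drug use explains away the evidence for poppy-seed meal.

Pr[poppy-seed meal | positive screen] ≈ 0.102; Pr[poppy-seed meal | positive screen, actual drug use] ≈ 0.043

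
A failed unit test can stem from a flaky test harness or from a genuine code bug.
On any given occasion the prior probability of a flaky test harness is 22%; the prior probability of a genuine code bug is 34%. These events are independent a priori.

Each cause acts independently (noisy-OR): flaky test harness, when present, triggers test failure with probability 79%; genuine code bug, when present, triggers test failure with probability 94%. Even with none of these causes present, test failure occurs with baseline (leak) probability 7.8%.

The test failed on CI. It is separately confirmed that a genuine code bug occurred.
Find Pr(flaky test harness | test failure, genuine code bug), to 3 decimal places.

Pr(flaky test harness | test failure, genuine code bug) ≈ 0.228

Under noisy-OR, P(test failure | causes) = 1 − (1−0.078)·∏(1−qᵢ) over the active causes.
Sum P(test failure|·) weighted by the priors over both values of flaky test harness:
  P(test failure | genuine code bug) = 0.94468·0.78 + 0.988383·0.22
        = 0.736850 + 0.217444 = 0.954294
Keeping only the flaky test harness-present terms gives 0.217444, so
  P(flaky test harness | test failure, genuine code bug) = 0.217444 / 0.954294 ≈ 0.228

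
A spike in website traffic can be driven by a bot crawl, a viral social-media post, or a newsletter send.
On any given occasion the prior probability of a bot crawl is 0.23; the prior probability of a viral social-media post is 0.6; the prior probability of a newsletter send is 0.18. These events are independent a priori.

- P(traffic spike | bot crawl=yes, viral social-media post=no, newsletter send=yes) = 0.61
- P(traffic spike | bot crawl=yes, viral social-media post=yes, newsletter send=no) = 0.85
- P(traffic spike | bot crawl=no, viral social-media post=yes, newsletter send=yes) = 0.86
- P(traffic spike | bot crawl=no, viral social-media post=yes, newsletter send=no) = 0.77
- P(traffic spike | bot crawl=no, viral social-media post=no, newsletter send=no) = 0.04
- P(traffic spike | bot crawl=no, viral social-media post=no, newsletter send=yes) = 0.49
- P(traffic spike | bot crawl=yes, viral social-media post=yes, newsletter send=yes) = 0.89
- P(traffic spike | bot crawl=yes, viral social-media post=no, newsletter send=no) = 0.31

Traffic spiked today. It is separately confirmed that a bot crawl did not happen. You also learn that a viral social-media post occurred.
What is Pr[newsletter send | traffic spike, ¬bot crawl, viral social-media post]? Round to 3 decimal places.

Enumerate both values of newsletter send and weight by the priors:
  P(traffic spike | ¬bot crawl, viral social-media post) = 0.77·0.82 + 0.86·0.18
        = 0.631400 + 0.154800 = 0.786200
The terms with newsletter send present sum to 0.154800, so
  P(newsletter send | traffic spike, ¬bot crawl, viral social-media post) = 0.154800 / 0.786200 ≈ 0.197

Pr[newsletter send | traffic spike, ¬bot crawl, viral social-media post] ≈ 0.197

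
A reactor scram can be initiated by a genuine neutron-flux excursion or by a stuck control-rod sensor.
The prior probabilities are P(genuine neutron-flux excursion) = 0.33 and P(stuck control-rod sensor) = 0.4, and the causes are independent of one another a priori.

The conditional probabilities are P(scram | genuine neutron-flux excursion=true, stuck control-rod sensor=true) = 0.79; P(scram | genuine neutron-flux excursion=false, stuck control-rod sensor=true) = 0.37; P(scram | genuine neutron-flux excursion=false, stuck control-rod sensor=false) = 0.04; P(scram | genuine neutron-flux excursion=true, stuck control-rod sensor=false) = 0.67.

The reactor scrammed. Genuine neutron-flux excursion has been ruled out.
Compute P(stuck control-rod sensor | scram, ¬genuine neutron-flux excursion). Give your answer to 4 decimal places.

For the numerator, keep only stuck control-rod sensor=true terms: 0.37×0.4 = 0.148000
The normalizing constant is 0.04×0.6 + 0.37×0.4 = 0.172000
P(stuck control-rod sensor | scram, ¬genuine neutron-flux excursion) = 0.148000/0.172000 ≈ 0.8605

P(stuck control-rod sensor | scram, ¬genuine neutron-flux excursion) ≈ 0.8605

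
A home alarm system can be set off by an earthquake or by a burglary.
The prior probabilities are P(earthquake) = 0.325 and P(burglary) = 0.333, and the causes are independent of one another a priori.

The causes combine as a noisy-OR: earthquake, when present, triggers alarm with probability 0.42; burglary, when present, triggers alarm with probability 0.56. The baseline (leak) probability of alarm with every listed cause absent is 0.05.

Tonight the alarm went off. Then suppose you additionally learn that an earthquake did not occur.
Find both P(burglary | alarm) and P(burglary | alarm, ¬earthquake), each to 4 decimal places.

Under noisy-OR, P(alarm | causes) = 1 − (1−0.05)·∏(1−qᵢ) over the active causes.
By total probability over the 4 (earthquake, burglary) configurations:
  P(alarm) = 0.05×0.675×0.667 + 0.582×0.675×0.333 + 0.449×0.325×0.667 + 0.75756×0.325×0.333
        = 0.022511 + 0.130819 + 0.097332 + 0.081987 = 0.332649
Keeping only the burglary-present terms gives 0.212806, so
  P(burglary | alarm) = 0.212806 / 0.332649 ≈ 0.6397

With the extra evidence:
P(alarm | ¬earthquake) = 0.05*0.667 + 0.582*0.333 = 0.033350 + 0.193806 = 0.227156
Restricting to configurations with burglary present: 0.582*0.333 = 0.193806.
So P(burglary | alarm, ¬earthquake) = 0.193806/0.227156 ≈ 0.8532.

P(burglary | alarm) ≈ 0.6397; P(burglary | alarm, ¬earthquake) ≈ 0.8532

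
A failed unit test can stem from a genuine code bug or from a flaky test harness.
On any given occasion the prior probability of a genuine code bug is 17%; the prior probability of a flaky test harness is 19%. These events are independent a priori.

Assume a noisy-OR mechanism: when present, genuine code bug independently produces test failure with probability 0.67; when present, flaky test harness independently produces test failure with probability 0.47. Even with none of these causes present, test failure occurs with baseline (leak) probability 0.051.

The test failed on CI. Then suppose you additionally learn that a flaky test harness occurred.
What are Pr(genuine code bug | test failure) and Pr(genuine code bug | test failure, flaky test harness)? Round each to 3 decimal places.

Under noisy-OR, P(test failure | causes) = 1 − (1−0.051)·∏(1−qᵢ) over the active causes.
P(test failure) = 0.051×0.83×0.81 + 0.49703×0.83×0.19 + 0.68683×0.17×0.81 + 0.83402×0.17×0.19 = 0.034287 + 0.078382 + 0.094576 + 0.026939 = 0.234184
Of this, 0.121515 comes from 0.094576 + 0.026939 (the genuine code bug=true cases).
P(genuine code bug | test failure) = 0.121515 / 0.234184 ≈ 0.519

Now also conditioning on flaky test harness=true:
Sum P(test failure|·) weighted by the priors over both values of genuine code bug:
  P(test failure | flaky test harness) = 0.49703×0.83 + 0.83402×0.17
        = 0.412535 + 0.141783 = 0.554318
Configurations with genuine code bug contribute 0.141783, so
  P(genuine code bug | test failure, flaky test harness) = 0.141783 / 0.554318 ≈ 0.256
Conditioning on flaky test harness lowers the posterior on genuine code bug: the classic explaining-away effect in a common-effect structure.

Pr(genuine code bug | test failure) ≈ 0.519; Pr(genuine code bug | test failure, flaky test harness) ≈ 0.256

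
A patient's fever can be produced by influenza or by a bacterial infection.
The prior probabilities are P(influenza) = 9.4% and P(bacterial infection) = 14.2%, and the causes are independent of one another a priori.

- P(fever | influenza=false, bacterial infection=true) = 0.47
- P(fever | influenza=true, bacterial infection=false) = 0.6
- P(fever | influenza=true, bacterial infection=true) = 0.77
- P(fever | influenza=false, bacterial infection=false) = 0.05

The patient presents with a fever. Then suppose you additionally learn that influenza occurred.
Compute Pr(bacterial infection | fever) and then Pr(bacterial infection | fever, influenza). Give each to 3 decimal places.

P(fever) = 0.05*0.906*0.858 + 0.47*0.906*0.142 + 0.6*0.094*0.858 + 0.77*0.094*0.142 = 0.038867 + 0.060466 + 0.048391 + 0.010278 = 0.158002
Of this, 0.070744 comes from 0.060466 + 0.010278 (the bacterial infection=true cases).
Hence the posterior is 0.070744/0.158002 ≈ 0.448.

Now condition on the additional information:
P(fever | influenza) = 0.6×0.858 + 0.77×0.142 = 0.514800 + 0.109340 = 0.624140
Restricting to configurations with bacterial infection present: 0.77×0.142 = 0.109340.
P(bacterial infection | fever, influenza) = 0.109340 / 0.624140 ≈ 0.175
The drop from 0.448 to 0.175 is the explaining-away (discounting) effect.

Pr(bacterial infection | fever) ≈ 0.448; Pr(bacterial infection | fever, influenza) ≈ 0.175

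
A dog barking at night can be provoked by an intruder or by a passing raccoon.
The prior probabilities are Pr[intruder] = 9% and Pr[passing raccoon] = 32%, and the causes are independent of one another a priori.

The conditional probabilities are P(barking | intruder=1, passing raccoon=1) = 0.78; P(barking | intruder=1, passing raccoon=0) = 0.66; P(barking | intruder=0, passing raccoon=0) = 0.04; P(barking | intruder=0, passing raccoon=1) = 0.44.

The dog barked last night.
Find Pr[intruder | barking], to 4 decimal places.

Pr[intruder | barking] ≈ 0.2914

Weight on intruder=true, given the evidence: 0.040392 + 0.022464 = 0.062856
Denominator P(barking): 0.04×0.91×0.68 + 0.44×0.91×0.32 + 0.66×0.09×0.68 + 0.78×0.09×0.32 = 0.215736
Posterior = 0.062856 / 0.215736 ≈ 0.2914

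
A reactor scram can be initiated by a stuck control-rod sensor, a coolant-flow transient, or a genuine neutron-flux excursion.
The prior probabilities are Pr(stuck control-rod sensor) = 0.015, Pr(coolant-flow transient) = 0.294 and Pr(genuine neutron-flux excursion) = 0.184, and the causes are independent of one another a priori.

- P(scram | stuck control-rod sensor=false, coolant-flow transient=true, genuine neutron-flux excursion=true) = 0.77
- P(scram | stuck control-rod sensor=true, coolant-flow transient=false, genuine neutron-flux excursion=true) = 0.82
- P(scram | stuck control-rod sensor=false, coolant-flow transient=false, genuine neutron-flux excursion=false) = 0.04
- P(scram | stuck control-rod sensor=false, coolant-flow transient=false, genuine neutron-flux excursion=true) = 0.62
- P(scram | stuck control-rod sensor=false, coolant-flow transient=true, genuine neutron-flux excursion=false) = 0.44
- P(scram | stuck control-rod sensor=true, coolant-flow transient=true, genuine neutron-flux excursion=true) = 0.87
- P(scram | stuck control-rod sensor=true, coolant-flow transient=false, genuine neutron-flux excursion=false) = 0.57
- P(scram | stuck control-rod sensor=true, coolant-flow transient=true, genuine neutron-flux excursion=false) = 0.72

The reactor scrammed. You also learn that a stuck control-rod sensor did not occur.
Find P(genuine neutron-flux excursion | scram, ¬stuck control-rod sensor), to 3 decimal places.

Weight on genuine neutron-flux excursion=true, given the evidence: 0.080540 + 0.041654 = 0.122194
The normalizing constant is 0.04·0.706·0.816 + 0.62·0.706·0.184 + 0.44·0.294·0.816 + 0.77·0.294·0.184 = 0.250796
P(genuine neutron-flux excursion | scram, ¬stuck control-rod sensor) = 0.122194/0.250796 ≈ 0.487

P(genuine neutron-flux excursion | scram, ¬stuck control-rod sensor) ≈ 0.487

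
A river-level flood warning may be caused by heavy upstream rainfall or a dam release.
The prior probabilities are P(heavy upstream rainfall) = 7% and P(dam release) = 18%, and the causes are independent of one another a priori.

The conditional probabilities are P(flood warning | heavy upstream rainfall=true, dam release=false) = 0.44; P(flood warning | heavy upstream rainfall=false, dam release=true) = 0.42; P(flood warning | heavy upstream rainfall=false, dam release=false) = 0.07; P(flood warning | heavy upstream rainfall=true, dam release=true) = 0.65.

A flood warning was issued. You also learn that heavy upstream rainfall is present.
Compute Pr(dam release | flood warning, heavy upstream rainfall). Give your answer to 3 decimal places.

Pr(dam release | flood warning, heavy upstream rainfall) ≈ 0.245

Numerator (weight on configurations with dam release): 0.65·0.18 = 0.117000
Normalizer over all consistent configurations: 0.44·0.82 + 0.65·0.18 = 0.477800
Posterior = 0.117000 / 0.477800 ≈ 0.245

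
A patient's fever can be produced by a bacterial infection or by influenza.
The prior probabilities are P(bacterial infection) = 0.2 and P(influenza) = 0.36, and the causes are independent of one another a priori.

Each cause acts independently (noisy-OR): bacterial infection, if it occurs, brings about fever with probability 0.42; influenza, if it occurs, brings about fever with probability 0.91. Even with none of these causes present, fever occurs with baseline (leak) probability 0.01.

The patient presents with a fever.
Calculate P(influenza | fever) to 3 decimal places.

P(influenza | fever) ≈ 0.847

Under noisy-OR, P(fever | causes) = 1 − (1−0.01)·∏(1−qᵢ) over the active causes.
P(fever) = 0.01·0.8·0.64 + 0.9109·0.8·0.36 + 0.4258·0.2·0.64 + 0.948322·0.2·0.36 = 0.005120 + 0.262339 + 0.054502 + 0.068279 = 0.390240
Of this, 0.330618 comes from 0.262339 + 0.068279 (the influenza=true cases).
So P(influenza | fever) = 0.330618/0.390240 ≈ 0.847.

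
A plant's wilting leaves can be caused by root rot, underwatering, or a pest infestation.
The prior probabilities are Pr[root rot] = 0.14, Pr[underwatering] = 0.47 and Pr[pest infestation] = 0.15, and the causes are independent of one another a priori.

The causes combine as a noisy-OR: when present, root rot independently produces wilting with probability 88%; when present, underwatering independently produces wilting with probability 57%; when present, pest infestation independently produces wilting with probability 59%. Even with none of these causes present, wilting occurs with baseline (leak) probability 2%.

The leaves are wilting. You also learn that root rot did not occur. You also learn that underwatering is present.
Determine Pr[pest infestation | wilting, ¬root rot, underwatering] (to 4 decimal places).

Under noisy-OR, P(wilting | causes) = 1 − (1−0.02)·∏(1−qᵢ) over the active causes.
P(wilting | ¬root rot, underwatering) = 0.5786·0.85 + 0.827226·0.15 = 0.491810 + 0.124084 = 0.615894
The pest infestation-present share is 0.827226·0.15 = 0.124084.
So P(pest infestation | wilting, ¬root rot, underwatering) = 0.124084/0.615894 ≈ 0.2015.

Pr[pest infestation | wilting, ¬root rot, underwatering] ≈ 0.2015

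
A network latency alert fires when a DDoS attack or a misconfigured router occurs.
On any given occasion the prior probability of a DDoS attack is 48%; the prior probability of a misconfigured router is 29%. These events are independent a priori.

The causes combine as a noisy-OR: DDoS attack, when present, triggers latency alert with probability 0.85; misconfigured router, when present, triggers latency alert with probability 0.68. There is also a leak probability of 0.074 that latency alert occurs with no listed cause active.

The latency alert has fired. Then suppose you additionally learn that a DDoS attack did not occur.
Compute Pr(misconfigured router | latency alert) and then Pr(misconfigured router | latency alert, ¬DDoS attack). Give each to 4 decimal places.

Pr(misconfigured router | latency alert) ≈ 0.4271; Pr(misconfigured router | latency alert, ¬DDoS attack) ≈ 0.7953

Under noisy-OR, P(latency alert | causes) = 1 − (1−0.074)·∏(1−qᵢ) over the active causes.
For the numerator, keep only misconfigured router=true terms: 0.106115 + 0.133013 = 0.239128
Denominator P(latency alert): 0.074·0.52·0.71 + 0.70368·0.52·0.29 + 0.8611·0.48·0.71 + 0.955552·0.48·0.29 = 0.559912
Posterior = 0.239128 / 0.559912 ≈ 0.4271

Now also conditioning on DDoS attack≠true:
By total probability over both values of misconfigured router:
  P(latency alert | ¬DDoS attack) = 0.074×0.71 + 0.70368×0.29
        = 0.052540 + 0.204067 = 0.256607
Keeping only the misconfigured router-present terms gives 0.204067, so
  P(misconfigured router | latency alert, ¬DDoS attack) = 0.204067 / 0.256607 ≈ 0.7953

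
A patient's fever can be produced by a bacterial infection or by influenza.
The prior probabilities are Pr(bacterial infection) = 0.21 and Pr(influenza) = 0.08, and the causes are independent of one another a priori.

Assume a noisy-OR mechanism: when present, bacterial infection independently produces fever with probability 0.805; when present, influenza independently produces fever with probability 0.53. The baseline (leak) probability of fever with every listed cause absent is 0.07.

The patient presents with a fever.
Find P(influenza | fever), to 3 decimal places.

P(influenza | fever) ≈ 0.196

Under noisy-OR, P(fever | causes) = 1 − (1−0.07)·∏(1−qᵢ) over the active causes.
Enumerate the 4 (bacterial infection, influenza) configurations and weight by the priors:
  P(fever) = 0.07·0.79·0.92 + 0.5629·0.79·0.08 + 0.81865·0.21·0.92 + 0.914766·0.21·0.08
        = 0.050876 + 0.035575 + 0.158163 + 0.015368 = 0.259982
Keeping only the influenza-present terms gives 0.050943, so
  P(influenza | fever) = 0.050943 / 0.259982 ≈ 0.196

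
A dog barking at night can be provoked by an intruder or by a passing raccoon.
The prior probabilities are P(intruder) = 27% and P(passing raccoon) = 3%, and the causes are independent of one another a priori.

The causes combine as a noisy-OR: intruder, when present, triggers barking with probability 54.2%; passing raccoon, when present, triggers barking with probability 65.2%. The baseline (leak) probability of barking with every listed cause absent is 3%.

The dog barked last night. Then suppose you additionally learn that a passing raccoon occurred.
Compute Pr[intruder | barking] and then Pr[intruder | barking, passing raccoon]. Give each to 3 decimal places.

Under noisy-OR, P(barking | causes) = 1 − (1−0.03)·∏(1−qᵢ) over the active causes.
For the numerator, keep only intruder=true terms: 0.145548 + 0.006848 = 0.152396
Denominator P(barking): 0.03*0.73*0.97 + 0.66244*0.73*0.03 + 0.55574*0.27*0.97 + 0.845398*0.27*0.03 = 0.188146
Posterior = 0.152396 / 0.188146 ≈ 0.810

Now also conditioning on passing raccoon=true:
P(barking | passing raccoon) = 0.66244×0.73 + 0.845398×0.27 = 0.483581 + 0.228257 = 0.711838
Restricting to configurations with intruder present: 0.845398×0.27 = 0.228257.
So P(intruder | barking, passing raccoon) = 0.228257/0.711838 ≈ 0.321.
This is intercausal reasoning (explaining away): once passing raccoon accounts for the barking, intruder becomes less likely.

Pr[intruder | barking] ≈ 0.810; Pr[intruder | barking, passing raccoon] ≈ 0.321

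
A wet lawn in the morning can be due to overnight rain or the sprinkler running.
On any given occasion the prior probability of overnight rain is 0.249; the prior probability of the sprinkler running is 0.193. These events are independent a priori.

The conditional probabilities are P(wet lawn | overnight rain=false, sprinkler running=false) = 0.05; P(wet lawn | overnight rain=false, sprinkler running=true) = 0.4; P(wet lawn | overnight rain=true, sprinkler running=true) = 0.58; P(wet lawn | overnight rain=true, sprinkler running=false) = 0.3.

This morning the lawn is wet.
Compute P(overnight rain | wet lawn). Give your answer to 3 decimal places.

P(overnight rain | wet lawn) ≈ 0.500

For the numerator, keep only overnight rain=true terms: 0.060283 + 0.027873 = 0.088156
Normalizer over all consistent configurations: 0.05*0.751*0.807 + 0.4*0.751*0.193 + 0.3*0.249*0.807 + 0.58*0.249*0.193 = 0.176436
Posterior = 0.088156 / 0.176436 ≈ 0.500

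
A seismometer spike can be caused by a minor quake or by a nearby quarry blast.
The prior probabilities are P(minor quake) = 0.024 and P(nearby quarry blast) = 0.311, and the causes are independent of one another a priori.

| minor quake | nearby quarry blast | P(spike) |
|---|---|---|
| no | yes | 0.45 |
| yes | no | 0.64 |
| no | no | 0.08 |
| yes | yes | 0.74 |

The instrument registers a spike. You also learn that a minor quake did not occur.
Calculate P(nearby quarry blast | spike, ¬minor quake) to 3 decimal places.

P(nearby quarry blast | spike, ¬minor quake) ≈ 0.717

Numerator (weight on configurations with nearby quarry blast): 0.45·0.311 = 0.139950
Denominator P(spike | ¬minor quake): 0.08·0.689 + 0.45·0.311 = 0.195070
P(nearby quarry blast | spike, ¬minor quake) = 0.139950/0.195070 ≈ 0.717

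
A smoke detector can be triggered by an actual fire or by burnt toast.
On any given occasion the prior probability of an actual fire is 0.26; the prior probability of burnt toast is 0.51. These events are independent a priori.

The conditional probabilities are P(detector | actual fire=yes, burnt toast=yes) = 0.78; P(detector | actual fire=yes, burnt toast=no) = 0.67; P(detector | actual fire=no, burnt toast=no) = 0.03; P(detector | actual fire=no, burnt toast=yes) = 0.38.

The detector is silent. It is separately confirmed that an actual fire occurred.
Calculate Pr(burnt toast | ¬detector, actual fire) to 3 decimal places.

Sum P(¬detector|·) weighted by the priors over both values of burnt toast:
  P(¬detector | actual fire) = 0.33·0.49 + 0.22·0.51
        = 0.161700 + 0.112200 = 0.273900
Configurations with burnt toast contribute 0.112200, so
  P(burnt toast | ¬detector, actual fire) = 0.112200 / 0.273900 ≈ 0.410

Pr(burnt toast | ¬detector, actual fire) ≈ 0.410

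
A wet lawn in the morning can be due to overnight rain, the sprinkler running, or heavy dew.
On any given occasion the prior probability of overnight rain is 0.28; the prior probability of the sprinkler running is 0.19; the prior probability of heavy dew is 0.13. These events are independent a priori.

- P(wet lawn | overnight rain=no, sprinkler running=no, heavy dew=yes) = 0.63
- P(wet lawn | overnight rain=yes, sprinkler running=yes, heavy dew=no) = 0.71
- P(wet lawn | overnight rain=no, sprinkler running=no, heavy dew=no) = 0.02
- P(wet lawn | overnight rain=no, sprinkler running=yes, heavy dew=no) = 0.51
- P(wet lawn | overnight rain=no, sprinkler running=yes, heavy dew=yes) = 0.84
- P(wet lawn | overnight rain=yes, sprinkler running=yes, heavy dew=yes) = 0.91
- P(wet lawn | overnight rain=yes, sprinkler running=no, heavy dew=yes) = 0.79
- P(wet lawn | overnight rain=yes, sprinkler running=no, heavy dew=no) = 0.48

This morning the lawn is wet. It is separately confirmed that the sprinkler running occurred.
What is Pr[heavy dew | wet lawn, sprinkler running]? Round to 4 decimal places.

Weight on heavy dew=true, given the evidence: 0.078624 + 0.033124 = 0.111748
The normalizing constant is 0.51×0.72×0.87 + 0.84×0.72×0.13 + 0.71×0.28×0.87 + 0.91×0.28×0.13 = 0.604168
P(heavy dew | wet lawn, sprinkler running) = 0.111748/0.604168 ≈ 0.1850

Pr[heavy dew | wet lawn, sprinkler running] ≈ 0.1850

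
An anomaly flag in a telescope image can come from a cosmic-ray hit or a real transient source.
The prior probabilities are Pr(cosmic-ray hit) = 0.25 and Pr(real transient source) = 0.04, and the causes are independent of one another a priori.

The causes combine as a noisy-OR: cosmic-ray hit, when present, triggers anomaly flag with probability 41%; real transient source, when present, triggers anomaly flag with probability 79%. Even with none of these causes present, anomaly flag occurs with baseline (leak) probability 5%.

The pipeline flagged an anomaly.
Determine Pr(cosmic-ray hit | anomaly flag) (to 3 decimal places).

Pr(cosmic-ray hit | anomaly flag) ≈ 0.656

Under noisy-OR, P(anomaly flag | causes) = 1 − (1−0.05)·∏(1−qᵢ) over the active causes.
Enumerate the 4 (cosmic-ray hit, real transient source) configurations and weight by the priors:
  P(anomaly flag) = 0.05×0.75×0.96 + 0.8005×0.75×0.04 + 0.4395×0.25×0.96 + 0.882295×0.25×0.04
        = 0.036000 + 0.024015 + 0.105480 + 0.008823 = 0.174318
Configurations with cosmic-ray hit contribute 0.114303, so
  P(cosmic-ray hit | anomaly flag) = 0.114303 / 0.174318 ≈ 0.656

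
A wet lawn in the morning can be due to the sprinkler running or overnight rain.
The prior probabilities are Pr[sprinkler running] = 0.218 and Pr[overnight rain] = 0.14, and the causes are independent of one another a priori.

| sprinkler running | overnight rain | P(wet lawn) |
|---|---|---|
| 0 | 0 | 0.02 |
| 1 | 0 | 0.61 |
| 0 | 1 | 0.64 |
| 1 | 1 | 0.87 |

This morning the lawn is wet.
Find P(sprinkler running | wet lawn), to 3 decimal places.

P(sprinkler running | wet lawn) ≈ 0.628

Weight on sprinkler running=true, given the evidence: 0.114363 + 0.026552 = 0.140915
The normalizing constant is 0.02×0.782×0.86 + 0.64×0.782×0.14 + 0.61×0.218×0.86 + 0.87×0.218×0.14 = 0.224432
Posterior = 0.140915 / 0.224432 ≈ 0.628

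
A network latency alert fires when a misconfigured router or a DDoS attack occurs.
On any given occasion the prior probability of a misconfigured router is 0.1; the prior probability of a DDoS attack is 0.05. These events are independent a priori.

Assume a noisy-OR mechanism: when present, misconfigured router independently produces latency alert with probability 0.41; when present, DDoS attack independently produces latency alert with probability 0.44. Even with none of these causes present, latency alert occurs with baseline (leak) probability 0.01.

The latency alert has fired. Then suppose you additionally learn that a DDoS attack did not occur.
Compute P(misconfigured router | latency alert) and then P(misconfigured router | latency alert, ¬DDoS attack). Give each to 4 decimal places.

Under noisy-OR, P(latency alert | causes) = 1 − (1−0.01)·∏(1−qᵢ) over the active causes.
Enumerate the 4 (misconfigured router, DDoS attack) configurations and weight by the priors:
  P(latency alert) = 0.01·0.9·0.95 + 0.4456·0.9·0.05 + 0.4159·0.1·0.95 + 0.672904·0.1·0.05
        = 0.008550 + 0.020052 + 0.039510 + 0.003365 = 0.071477
Keeping only the misconfigured router-present terms gives 0.042875, so
  P(misconfigured router | latency alert) = 0.042875 / 0.071477 ≈ 0.5998

With the extra evidence:
Numerator (weight on configurations with misconfigured router): 0.4159·0.1 = 0.041590
The normalizing constant is 0.01·0.9 + 0.4159·0.1 = 0.050590
Posterior = 0.041590 / 0.050590 ≈ 0.8221

P(misconfigured router | latency alert) ≈ 0.5998; P(misconfigured router | latency alert, ¬DDoS attack) ≈ 0.8221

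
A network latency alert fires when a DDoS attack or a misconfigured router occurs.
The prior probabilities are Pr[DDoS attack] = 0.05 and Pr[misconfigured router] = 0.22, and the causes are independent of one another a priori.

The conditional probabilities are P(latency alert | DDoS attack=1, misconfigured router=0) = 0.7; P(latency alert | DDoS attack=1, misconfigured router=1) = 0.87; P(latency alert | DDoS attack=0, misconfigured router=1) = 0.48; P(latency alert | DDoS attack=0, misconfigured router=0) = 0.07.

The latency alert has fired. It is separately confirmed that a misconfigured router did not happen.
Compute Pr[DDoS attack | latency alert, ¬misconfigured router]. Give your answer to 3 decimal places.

Pr[DDoS attack | latency alert, ¬misconfigured router] ≈ 0.345

For the numerator, keep only DDoS attack=true terms: 0.7·0.05 = 0.035000
Normalizer over all consistent configurations: 0.07·0.95 + 0.7·0.05 = 0.101500
Posterior = 0.035000 / 0.101500 ≈ 0.345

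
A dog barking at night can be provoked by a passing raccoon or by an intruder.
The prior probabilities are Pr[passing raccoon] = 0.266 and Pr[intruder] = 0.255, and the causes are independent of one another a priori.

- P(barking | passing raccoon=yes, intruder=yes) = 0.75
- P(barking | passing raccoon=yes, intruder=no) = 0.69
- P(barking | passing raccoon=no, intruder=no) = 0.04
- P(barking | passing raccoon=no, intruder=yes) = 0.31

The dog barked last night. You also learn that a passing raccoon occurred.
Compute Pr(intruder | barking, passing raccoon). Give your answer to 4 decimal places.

Pr(intruder | barking, passing raccoon) ≈ 0.2712

P(barking | passing raccoon) = 0.69×0.745 + 0.75×0.255 = 0.514050 + 0.191250 = 0.705300
The intruder-present share is 0.75×0.255 = 0.191250.
Hence the posterior is 0.191250/0.705300 ≈ 0.2712.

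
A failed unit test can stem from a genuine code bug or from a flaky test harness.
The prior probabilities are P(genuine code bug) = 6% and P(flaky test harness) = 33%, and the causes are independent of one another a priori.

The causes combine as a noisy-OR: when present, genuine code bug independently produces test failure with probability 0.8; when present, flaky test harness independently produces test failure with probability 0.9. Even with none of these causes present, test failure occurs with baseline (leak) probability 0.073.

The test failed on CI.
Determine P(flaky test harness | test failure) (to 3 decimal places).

P(flaky test harness | test failure) ≈ 0.793

Under noisy-OR, P(test failure | causes) = 1 − (1−0.073)·∏(1−qᵢ) over the active causes.
For the numerator, keep only flaky test harness=true terms: 0.281444 + 0.019433 = 0.300877
Normalizer over all consistent configurations: 0.073*0.94*0.67 + 0.9073*0.94*0.33 + 0.8146*0.06*0.67 + 0.98146*0.06*0.33 = 0.379599
P(flaky test harness | test failure) = 0.300877/0.379599 ≈ 0.793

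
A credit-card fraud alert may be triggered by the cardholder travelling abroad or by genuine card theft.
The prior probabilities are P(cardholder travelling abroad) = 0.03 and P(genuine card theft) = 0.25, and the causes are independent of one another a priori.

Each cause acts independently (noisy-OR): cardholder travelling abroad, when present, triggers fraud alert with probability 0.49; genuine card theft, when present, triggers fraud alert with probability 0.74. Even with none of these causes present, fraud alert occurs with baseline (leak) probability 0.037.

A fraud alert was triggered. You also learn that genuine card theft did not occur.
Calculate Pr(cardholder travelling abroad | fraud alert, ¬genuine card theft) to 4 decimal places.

Pr(cardholder travelling abroad | fraud alert, ¬genuine card theft) ≈ 0.2984

Under noisy-OR, P(fraud alert | causes) = 1 − (1−0.037)·∏(1−qᵢ) over the active causes.
Enumerate both values of cardholder travelling abroad and weight by the priors:
  P(fraud alert | ¬genuine card theft) = 0.037·0.97 + 0.50887·0.03
        = 0.035890 + 0.015266 = 0.051156
Keeping only the cardholder travelling abroad-present terms gives 0.015266, so
  P(cardholder travelling abroad | fraud alert, ¬genuine card theft) = 0.015266 / 0.051156 ≈ 0.2984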